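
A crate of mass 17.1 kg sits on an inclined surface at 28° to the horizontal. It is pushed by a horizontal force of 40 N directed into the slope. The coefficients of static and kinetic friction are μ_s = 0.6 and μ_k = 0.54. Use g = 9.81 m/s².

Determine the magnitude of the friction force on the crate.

The horizontal push has a component P sin θ into the surface, so N = m g cos θ + P sin θ = 148.1 + 18.78 = 166.9 N.
Along the incline, the net driving force (taking up-slope positive) is P cos θ − m g sin θ = 35.32 − 78.75 = -43.44 N, so equilibrium requires friction f = 43.44 N (up-slope).
Maximum static friction: μ_s N = 0.6 × 166.9 = 100.1 N.
Since 43.44 N is within the 100.1 N limit, the crate stays put and friction is exactly 43.4 N.

f ≈ 43.4 N (up the incline)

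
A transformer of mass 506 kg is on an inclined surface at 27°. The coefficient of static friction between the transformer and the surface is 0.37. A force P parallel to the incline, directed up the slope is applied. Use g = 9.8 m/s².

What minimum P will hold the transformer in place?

The transformer tends to slide down (tan θ > μ_s), so at the point of impending slip friction acts up-slope at its limit: f = μ_s N.
P is parallel to the surface, so N = m g cos θ = 4420 N.
Along the incline: P + μ_s N = m g sin θ, so P = 2250 − 0.37×4420 = 616 N.

P_min ≈ 616 N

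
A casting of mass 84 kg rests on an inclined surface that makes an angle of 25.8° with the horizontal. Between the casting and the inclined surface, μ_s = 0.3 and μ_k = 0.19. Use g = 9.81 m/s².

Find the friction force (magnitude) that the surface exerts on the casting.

f ≈ 141 N (up the incline)

Normal force: N = m g cos θ = 84 × 9.81 × cos 25.8° = 741.9 N.
For equilibrium along the incline, friction must balance the weight component: f = m g sin θ = 358.6 N up the slope.
Maximum static friction available: μ_s N = 0.3 × 741.9 = 222.6 N.
Since |358.6| > 222.6 N, static friction cannot hold it; the casting slides down the incline and kinetic friction applies: f = μ_k N = 0.19 × 741.9 = 141 N.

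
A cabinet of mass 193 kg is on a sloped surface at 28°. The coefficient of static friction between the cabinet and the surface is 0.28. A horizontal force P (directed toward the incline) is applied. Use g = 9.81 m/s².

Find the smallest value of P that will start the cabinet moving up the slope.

At impending motion up the slope, friction acts down-slope at its limit: f = μ_s N.
Perpendicular to the incline: N = m g cos θ + P sin θ.
Along the incline: P cos θ = m g sin θ + μ_s N = m g sin θ + μ_s (m g cos θ + P sin θ).
Solving, P (cos θ − μ_s sin θ) = m g (sin θ + μ_s cos θ), so P = 193×9.81×(sin 28° + 0.28 cos 28°)/(cos 28° − 0.28 sin 28°) = 1890×0.7167/0.7515 = 1810 N.

P ≈ 1810 N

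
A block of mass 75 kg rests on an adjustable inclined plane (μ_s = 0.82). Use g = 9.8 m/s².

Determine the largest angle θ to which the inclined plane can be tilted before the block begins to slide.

θ_max ≈ 39.4°

At the slip threshold, m g sin θ = μ_s · m g cos θ, so tan θ = μ_s.
θ_max = arctan(0.82) = 39.4°.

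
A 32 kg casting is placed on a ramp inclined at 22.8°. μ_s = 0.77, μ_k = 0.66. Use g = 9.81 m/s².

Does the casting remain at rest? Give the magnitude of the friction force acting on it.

N = m g cos θ = 289 N.
Down-slope weight component: m g sin θ = 122 N.
μ_s N = 223 N.
122 ≤ 223 N, so it stays put; friction = 122 N.

f ≈ 122 N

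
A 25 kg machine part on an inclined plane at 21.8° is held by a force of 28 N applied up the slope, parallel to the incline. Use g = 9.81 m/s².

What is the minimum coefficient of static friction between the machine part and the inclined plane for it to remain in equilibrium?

μ_s,min ≈ 0.277

N = m g cos θ = 227.7 N.
Friction must make up the shortfall along the incline: f = m g sin θ − P = 91.08 − 28 = 63.08 N.
At the threshold f = μ_s N, so μ_s,min = 63.08/227.7 = 0.277.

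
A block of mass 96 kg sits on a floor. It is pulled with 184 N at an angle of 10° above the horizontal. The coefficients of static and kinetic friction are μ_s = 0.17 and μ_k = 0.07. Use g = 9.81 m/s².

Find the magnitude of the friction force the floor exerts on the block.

N = m g − P sin α = 941.8 − 184×sin 10° = 909.8 N.
For equilibrium, f = P cos α = 184×cos 10° = 181.2 N.
μ_s N = 0.17 × 909.8 = 154.7 N.
The required friction exceeds μ_s N, so the block moves and f = μ_k N = 63.7 N.

f ≈ 63.7 N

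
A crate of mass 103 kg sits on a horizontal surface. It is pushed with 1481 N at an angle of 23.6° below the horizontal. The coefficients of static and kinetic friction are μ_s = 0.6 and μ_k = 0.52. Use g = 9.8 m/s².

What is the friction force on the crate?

N = m g + P sin α = 1009 + 1481×sin 23.6° = 1602 N.
The horizontal driving force is P cos α = 1357 N, so equilibrium needs friction f = 1357 N.
μ_s N = 0.6 × 1602 = 961.4 N.
1357 > 961.4 N → the crate slides; f = μ_k N = 0.52×1602 = 833 N.

f ≈ 833 N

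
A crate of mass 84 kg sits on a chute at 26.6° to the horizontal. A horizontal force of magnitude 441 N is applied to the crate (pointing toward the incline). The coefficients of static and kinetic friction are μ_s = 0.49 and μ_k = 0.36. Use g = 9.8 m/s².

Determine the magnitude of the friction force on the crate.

Normal direction: N = m g cos θ + P sin θ = 933.5 N.
Along the incline, the net driving force (taking up-slope positive) is P cos θ − m g sin θ = 394.3 − 368.6 = 25.73 N, so equilibrium requires friction f = -25.73 N (down-slope).
The limit of static friction is μ_s N = 457.4 N.
|f_req| = 25.73 ≤ 457.4 N → the crate is in equilibrium; friction equals the required value.

f ≈ 25.7 N (down the incline)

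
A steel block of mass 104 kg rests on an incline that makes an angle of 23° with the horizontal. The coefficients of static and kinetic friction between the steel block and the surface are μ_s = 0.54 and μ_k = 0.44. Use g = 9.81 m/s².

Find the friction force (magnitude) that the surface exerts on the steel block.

Perpendicular to the surface, N = m g cos θ = 104·9.81·cos 23° = 939.1 N.
For equilibrium along the incline, friction must balance the weight component: f = m g sin θ = 398.6 N up the slope.
Static friction can supply at most μ_s N = 507.1 N.
Since |398.6| ≤ 507.1 N, no slip — friction simply equals what equilibrium demands.

f ≈ 399 N (up the incline)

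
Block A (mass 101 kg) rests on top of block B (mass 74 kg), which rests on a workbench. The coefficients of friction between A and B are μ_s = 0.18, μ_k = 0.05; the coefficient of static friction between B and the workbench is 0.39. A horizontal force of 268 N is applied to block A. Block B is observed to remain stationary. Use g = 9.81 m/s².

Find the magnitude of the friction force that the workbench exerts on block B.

Between the blocks, N₁ = m_A g = 990.8 N.
Maximum static friction on A from B: μ_s N₁ = 0.18×990.8 = 178.3 N.
P = 268 N exceeds that limit, so A slips over B and the interface friction becomes kinetic: f₁ = μ_k N₁ = 0.05×990.8 = 49.5 N.
B experiences an equal 49.5 N forward from A (third law). B is in equilibrium, so the floor supplies f₂ = 49.5 N of static friction (limit μ_s(m_A+m_B)g = 669.5 N, not exceeded).

f ≈ 49.5 N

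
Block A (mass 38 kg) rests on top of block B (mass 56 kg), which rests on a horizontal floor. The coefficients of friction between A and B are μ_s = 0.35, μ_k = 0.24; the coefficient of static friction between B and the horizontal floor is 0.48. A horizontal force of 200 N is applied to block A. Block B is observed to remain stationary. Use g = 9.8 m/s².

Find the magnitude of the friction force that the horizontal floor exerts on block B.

f ≈ 89.4 N

Normal force at the A–B interface: N₁ = m_A g = 372.4 N.
Maximum static friction on A from B: μ_s N₁ = 0.35×372.4 = 130.3 N.
Since P = 200 N > 130.3 N, A slides on B; the A–B friction is kinetic: f₁ = μ_k N₁ = 0.24×372.4 = 89.4 N.
By Newton's third law B feels 89.4 N forward from A. With B stationary, the floor's static friction on B balances it: f₂ = 89.4 N (well within μ_s(m_A+m_B)g = 442.2 N).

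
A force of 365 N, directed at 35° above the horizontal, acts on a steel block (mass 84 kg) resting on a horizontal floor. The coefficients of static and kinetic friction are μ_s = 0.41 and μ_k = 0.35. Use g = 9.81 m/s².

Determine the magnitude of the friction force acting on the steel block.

f ≈ 215 N

The vertical component of P reduces the normal force: N = m g − P sin α = 824 − 209.4 = 614.7 N.
Horizontally, friction must balance P cos α = 299 N.
The static-friction limit is μ_s N = 252 N.
299 > 252 N → the steel block slides; f = μ_k N = 0.35×614.7 = 215 N.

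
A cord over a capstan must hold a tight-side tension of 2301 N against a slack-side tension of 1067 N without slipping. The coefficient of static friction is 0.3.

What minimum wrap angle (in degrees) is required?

β_min ≈ 147°

T₂/T₁ = e^{μβ} → β = ln(T₂/T₁)/μ.
β = ln(2301/1067)/0.3 = 0.7685/0.3 = 2.562 rad.
In degrees: β = 2.562 × 180/π = 147°.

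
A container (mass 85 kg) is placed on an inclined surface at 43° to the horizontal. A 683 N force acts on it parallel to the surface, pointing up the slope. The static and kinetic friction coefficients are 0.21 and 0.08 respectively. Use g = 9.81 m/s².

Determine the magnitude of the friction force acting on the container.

Normal force: N = m g cos θ = 85 × 9.81 × cos 43° = 609.8 N.
The friction needed for equilibrium is m g sin θ − P = 568.7 − 683 = -114.3 N, measured positive up-slope.
The static-friction ceiling is μ_s N = 0.21 × 609.8 = 128.1 N.
Since |-114.3| ≤ 128.1 N, no slip — friction simply equals what equilibrium demands.

f ≈ 114 N (down the incline)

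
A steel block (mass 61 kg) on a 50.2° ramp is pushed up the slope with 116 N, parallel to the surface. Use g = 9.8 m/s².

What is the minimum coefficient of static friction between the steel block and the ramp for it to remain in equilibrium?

μ_s,min ≈ 0.897

N = m g cos θ = 382.7 N.
Friction must make up the shortfall along the incline: f = m g sin θ − P = 459.3 − 116 = 343.3 N.
At the threshold f = μ_s N, so μ_s,min = 343.3/382.7 = 0.897.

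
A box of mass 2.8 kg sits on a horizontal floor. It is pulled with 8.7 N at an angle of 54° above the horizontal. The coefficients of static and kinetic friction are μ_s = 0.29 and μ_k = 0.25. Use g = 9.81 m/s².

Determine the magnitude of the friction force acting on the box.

f ≈ 5.11 N

Vertical equilibrium gives N = m g − P sin α = 20.43 N.
For equilibrium, f = P cos α = 8.7×cos 54° = 5.114 N.
The static-friction limit is μ_s N = 5.925 N.
5.114 ≤ 5.925 N → static; friction equals the required 5.11 N.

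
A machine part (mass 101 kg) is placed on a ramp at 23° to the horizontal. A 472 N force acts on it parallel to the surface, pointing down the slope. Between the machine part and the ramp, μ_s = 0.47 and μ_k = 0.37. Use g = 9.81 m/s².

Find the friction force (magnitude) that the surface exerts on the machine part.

f ≈ 337 N (up the incline)

Normal force: N = m g cos θ = 101 × 9.81 × cos 23° = 912 N.
For equilibrium along the incline the friction force must supply f = m g sin θ + P = 387.1 + 472 = 859.1 N (positive meaning up-slope).
Static friction can supply at most μ_s N = 428.7 N.
|859.1| exceeds 428.7 N, so the machine part slips down-slope; friction is kinetic, f = μ_k N = 0.37×912 = 337 N.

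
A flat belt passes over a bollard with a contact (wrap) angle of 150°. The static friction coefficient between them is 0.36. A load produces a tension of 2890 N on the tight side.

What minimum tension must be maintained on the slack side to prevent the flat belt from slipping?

Capstan equation at impending slip: T_tight/T_slack = e^{μβ}.
β = 150° = 2.618 rad; e^{μβ} = e^{0.36×2.618} = 2.566.
T_slack = T_tight / e^{μβ} = 2890 / 2.566 = 1130 N.

T_min ≈ 1130 N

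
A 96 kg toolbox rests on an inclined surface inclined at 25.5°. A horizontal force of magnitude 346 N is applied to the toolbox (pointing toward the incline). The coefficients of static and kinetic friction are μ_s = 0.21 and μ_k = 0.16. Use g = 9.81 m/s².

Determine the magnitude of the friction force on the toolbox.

The horizontal push has a component P sin θ into the surface, so N = m g cos θ + P sin θ = 850 + 149 = 999 N.
Parallel to the incline: P cos θ − m g sin θ = 312.3 − 405.4 = -93.14 N; the friction needed to balance this is 93.14 N acting up the slope.
The limit of static friction is μ_s N = 209.8 N.
Since 93.14 N is within the 209.8 N limit, the toolbox stays put and friction is exactly 93.1 N.

f ≈ 93.1 N (up the incline)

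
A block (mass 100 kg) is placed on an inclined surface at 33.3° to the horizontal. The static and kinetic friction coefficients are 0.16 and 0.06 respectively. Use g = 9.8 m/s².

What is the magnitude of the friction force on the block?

Perpendicular to the surface, N = m g cos θ = 100·9.8·cos 33.3° = 819.1 N.
Along the slope the weight component is m g sin θ = 538 N; friction must supply exactly this, acting up-slope.
Static friction can supply at most μ_s N = 131.1 N.
|538| exceeds 131.1 N, so the block slips down-slope; friction is kinetic, f = μ_k N = 0.06×819.1 = 49.1 N.

f ≈ 49.1 N (up the incline)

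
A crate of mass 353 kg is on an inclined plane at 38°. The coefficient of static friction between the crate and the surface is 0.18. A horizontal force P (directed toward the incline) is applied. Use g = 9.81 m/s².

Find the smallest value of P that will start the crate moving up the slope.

P ≈ 3870 N

At impending motion up the slope, friction acts down-slope at its limit: f = μ_s N.
Perpendicular to the incline: N = m g cos θ + P sin θ.
Along the incline: P cos θ = m g sin θ + μ_s N = m g sin θ + μ_s (m g cos θ + P sin θ).
Solving, P (cos θ − μ_s sin θ) = m g (sin θ + μ_s cos θ), so P = 353×9.81×(sin 38° + 0.18 cos 38°)/(cos 38° − 0.18 sin 38°) = 3460×0.7575/0.6772 = 3870 N.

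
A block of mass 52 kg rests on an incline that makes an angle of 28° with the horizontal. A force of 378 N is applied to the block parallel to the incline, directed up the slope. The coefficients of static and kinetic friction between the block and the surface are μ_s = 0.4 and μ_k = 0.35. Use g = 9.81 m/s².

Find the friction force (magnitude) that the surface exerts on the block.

Perpendicular to the surface, N = m g cos θ = 52·9.81·cos 28° = 450.4 N.
The friction needed for equilibrium is m g sin θ − P = 239.5 − 378 = -138.5 N, measured positive up-slope.
Static friction can supply at most μ_s N = 180.2 N.
Since |-138.5| ≤ 180.2 N, no slip — friction simply equals what equilibrium demands.

f ≈ 139 N (down the incline)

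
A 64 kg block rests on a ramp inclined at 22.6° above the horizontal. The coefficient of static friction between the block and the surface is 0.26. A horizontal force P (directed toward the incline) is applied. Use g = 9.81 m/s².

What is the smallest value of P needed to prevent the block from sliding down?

P_min ≈ 88.5 N

The block tends to slide down (tan θ > μ_s), so at the point of impending slip friction acts up-slope at its limit: f = μ_s N.
Perpendicular to the incline: N = m g cos θ + P sin θ.
Along the incline: P cos θ + μ_s N = m g sin θ, i.e. P cos θ + μ_s (m g cos θ + P sin θ) = m g sin θ.
Solving, P (cos θ + μ_s sin θ) = m g (sin θ − μ_s cos θ), so P = 628×0.1443/1.023 = 88.5 N.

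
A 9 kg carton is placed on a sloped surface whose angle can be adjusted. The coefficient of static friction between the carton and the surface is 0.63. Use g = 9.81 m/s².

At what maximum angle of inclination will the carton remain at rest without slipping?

At the slip threshold, m g sin θ = μ_s · m g cos θ, so tan θ = μ_s.
θ_max = arctan(0.63) = 32.2°.

θ_max ≈ 32.2°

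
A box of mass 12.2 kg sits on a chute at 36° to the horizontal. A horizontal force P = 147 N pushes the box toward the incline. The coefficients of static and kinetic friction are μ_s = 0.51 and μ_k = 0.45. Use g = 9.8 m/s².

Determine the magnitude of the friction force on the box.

Normal direction: N = m g cos θ + P sin θ = 183.1 N.
Parallel to the incline: P cos θ − m g sin θ = 118.9 − 70.28 = 48.65 N; the friction needed to balance this is 48.65 N acting down the slope.
The limit of static friction is μ_s N = 93.4 N.
|f_req| = 48.65 ≤ 93.4 N → the box is in equilibrium; friction equals the required value.

f ≈ 48.6 N (down the incline)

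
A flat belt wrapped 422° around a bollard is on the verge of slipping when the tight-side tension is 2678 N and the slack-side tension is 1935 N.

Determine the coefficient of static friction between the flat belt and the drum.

μ ≈ 0.0441

T₂/T₁ = e^{μβ} → μ = ln(T₂/T₁)/β.
β = 422° = 7.365 rad.
μ = ln(2678/1935)/7.365 = ln(1.384)/7.365 = 0.0441.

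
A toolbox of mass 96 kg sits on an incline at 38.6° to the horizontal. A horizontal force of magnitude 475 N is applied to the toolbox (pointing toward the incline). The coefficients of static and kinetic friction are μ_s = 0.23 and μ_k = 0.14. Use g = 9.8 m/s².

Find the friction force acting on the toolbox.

Resolve perpendicular to the incline: N = m g cos θ + P sin θ = 96×9.8×cos 38.6° + 475×sin 38.6° = 1032 N.
Parallel to the incline: P cos θ − m g sin θ = 371.2 − 586.9 = -215.7 N; the friction needed to balance this is 215.7 N acting up the slope.
The limit of static friction is μ_s N = 237.3 N.
|f_req| = 215.7 ≤ 237.3 N → the toolbox is in equilibrium; friction equals the required value.

f ≈ 216 N (up the incline)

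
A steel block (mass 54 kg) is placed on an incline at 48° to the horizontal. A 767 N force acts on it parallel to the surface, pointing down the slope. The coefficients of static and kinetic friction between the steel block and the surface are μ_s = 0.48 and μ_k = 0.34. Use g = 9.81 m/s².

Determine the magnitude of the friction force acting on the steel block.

f ≈ 121 N (up the incline)

Normal force: N = m g cos θ = 54 × 9.81 × cos 48° = 354.5 N.
Parallel to the incline, ΣF = 0 gives f = m g sin θ + P = 393.7 + 767 = 1161 N (up-slope positive).
Maximum static friction available: μ_s N = 0.48 × 354.5 = 170.1 N.
|1161| exceeds 170.1 N, so the steel block slips down-slope; friction is kinetic, f = μ_k N = 0.34×354.5 = 121 N.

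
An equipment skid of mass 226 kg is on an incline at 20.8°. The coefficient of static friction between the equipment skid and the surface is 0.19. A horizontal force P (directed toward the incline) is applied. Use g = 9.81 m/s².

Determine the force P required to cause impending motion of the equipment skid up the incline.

P ≈ 1360 N

At impending motion up the slope, friction acts down-slope at its limit: f = μ_s N.
Perpendicular to the incline: N = m g cos θ + P sin θ.
Along the incline: P cos θ = m g sin θ + μ_s N = m g sin θ + μ_s (m g cos θ + P sin θ).
Solving, P (cos θ − μ_s sin θ) = m g (sin θ + μ_s cos θ), so P = 226×9.81×(sin 20.8° + 0.19 cos 20.8°)/(cos 20.8° − 0.19 sin 20.8°) = 2220×0.5327/0.8674 = 1360 N.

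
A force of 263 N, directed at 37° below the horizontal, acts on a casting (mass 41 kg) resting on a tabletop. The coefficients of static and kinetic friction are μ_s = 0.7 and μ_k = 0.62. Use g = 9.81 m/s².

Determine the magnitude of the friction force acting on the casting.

N = m g + P sin α = 402.2 + 263×sin 37° = 560.5 N.
Horizontally, friction must balance P cos α = 210 N.
μ_s N = 0.7 × 560.5 = 392.3 N.
Since 210 N does not exceed the limit, the casting stays at rest and f = 210 N.

f ≈ 210 N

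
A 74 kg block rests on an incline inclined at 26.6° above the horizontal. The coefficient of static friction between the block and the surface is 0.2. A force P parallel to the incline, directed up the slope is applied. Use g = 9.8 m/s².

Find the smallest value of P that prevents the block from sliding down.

The block tends to slide down (tan θ > μ_s), so at the point of impending slip friction acts up-slope at its limit: f = μ_s N.
P is parallel to the surface, so N = m g cos θ = 648 N.
Along the incline: P + μ_s N = m g sin θ, so P = 325 − 0.2×648 = 195 N.

P_min ≈ 195 N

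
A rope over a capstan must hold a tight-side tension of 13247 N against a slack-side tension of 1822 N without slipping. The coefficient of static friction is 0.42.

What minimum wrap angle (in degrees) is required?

β_min ≈ 271°

T₂/T₁ = e^{μβ} → β = ln(T₂/T₁)/μ.
β = ln(13247/1822)/0.42 = 1.984/0.42 = 4.723 rad.
In degrees: β = 4.723 × 180/π = 271°.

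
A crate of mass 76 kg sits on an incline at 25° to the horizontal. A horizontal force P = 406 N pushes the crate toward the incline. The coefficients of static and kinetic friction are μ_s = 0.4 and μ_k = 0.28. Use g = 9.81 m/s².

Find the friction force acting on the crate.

f ≈ 52.9 N (down the incline)

Normal direction: N = m g cos θ + P sin θ = 847.3 N.
Along the incline, the net driving force (taking up-slope positive) is P cos θ − m g sin θ = 368 − 315.1 = 52.87 N, so equilibrium requires friction f = -52.87 N (down-slope).
The limit of static friction is μ_s N = 338.9 N.
|f_req| = 52.87 ≤ 338.9 N → the crate is in equilibrium; friction equals the required value.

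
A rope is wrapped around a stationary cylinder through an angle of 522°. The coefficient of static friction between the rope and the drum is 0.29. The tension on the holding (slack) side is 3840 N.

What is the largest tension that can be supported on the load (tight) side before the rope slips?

T_max ≈ 53900 N

At impending slip the capstan equation gives T₂/T₁ = e^{μβ} with β in radians.
β = 522° × π/180 = 9.111 rad.
e^{μβ} = e^{0.29×9.111} = 14.04.
T₂ = T₁ · e^{μβ} = 3840 × 14.04 = 53900 N.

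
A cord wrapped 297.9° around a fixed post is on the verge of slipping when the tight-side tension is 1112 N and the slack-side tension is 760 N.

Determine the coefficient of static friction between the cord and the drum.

μ ≈ 0.0732

T₂/T₁ = e^{μβ} → μ = ln(T₂/T₁)/β.
β = 297.9° = 5.199 rad.
μ = ln(1112/760)/5.199 = ln(1.463)/5.199 = 0.0732.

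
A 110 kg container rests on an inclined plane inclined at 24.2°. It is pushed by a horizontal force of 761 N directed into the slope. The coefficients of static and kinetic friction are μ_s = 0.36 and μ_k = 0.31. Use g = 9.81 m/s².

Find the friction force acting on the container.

f ≈ 252 N (down the incline)

Normal direction: N = m g cos θ + P sin θ = 1296 N.
Along the incline, the net driving force (taking up-slope positive) is P cos θ − m g sin θ = 694.1 − 442.3 = 251.8 N, so equilibrium requires friction f = -251.8 N (down-slope).
Maximum static friction: μ_s N = 0.36 × 1296 = 466.6 N.
Since 251.8 N is within the 466.6 N limit, the container stays put and friction is exactly 252 N.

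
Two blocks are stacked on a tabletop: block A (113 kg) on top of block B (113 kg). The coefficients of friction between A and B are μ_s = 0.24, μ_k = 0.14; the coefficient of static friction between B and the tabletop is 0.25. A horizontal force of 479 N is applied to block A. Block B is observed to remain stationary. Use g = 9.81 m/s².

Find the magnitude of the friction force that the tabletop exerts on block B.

f ≈ 155 N

Between the blocks, N₁ = m_A g = 1109 N.
Maximum static friction on A from B: μ_s N₁ = 0.24×1109 = 266 N.
Since P = 479 N > 266 N, A slides on B; the A–B friction is kinetic: f₁ = μ_k N₁ = 0.14×1109 = 155 N.
B experiences an equal 155 N forward from A (third law). B is in equilibrium, so the floor supplies f₂ = 155 N of static friction (limit μ_s(m_A+m_B)g = 554.3 N, not exceeded).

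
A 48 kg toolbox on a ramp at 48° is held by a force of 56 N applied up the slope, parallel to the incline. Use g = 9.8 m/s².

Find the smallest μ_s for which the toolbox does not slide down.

N = m g cos θ = 314.8 N.
Friction must make up the shortfall along the incline: f = m g sin θ − P = 349.6 − 56 = 293.6 N.
At the threshold f = μ_s N, so μ_s,min = 293.6/314.8 = 0.933.

μ_s,min ≈ 0.933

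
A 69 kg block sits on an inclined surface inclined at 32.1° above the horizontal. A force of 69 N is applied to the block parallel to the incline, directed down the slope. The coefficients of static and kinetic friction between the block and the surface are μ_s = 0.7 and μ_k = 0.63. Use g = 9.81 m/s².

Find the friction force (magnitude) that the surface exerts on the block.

f ≈ 361 N (up the incline)

Normal force: N = m g cos θ = 69 × 9.81 × cos 32.1° = 573.4 N.
For equilibrium along the incline the friction force must supply f = m g sin θ + P = 359.7 + 69 = 428.7 N (positive meaning up-slope).
The static-friction ceiling is μ_s N = 0.7 × 573.4 = 401.4 N.
Since |428.7| > 401.4 N, static friction cannot hold it; the block slides down the incline and kinetic friction applies: f = μ_k N = 0.63 × 573.4 = 361 N.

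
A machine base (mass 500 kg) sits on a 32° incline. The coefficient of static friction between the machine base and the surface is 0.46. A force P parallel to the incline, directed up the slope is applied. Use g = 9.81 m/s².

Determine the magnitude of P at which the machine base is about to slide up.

At impending motion up the slope, friction acts down-slope at its limit: f = μ_s N.
P is parallel to the surface, so N = m g cos θ = 4160 N.
Along the incline: P = m g sin θ + μ_s N = 2600 + 0.46×4160 = 4510 N.

P ≈ 4510 N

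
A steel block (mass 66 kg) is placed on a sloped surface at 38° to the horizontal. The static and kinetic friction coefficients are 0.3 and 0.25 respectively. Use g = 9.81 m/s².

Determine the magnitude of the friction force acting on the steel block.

f ≈ 128 N (up the incline)

The normal reaction is N = m g cos θ = 510.2 N.
For equilibrium along the incline, friction must balance the weight component: f = m g sin θ = 398.6 N up the slope.
Maximum static friction available: μ_s N = 0.3 × 510.2 = 153.1 N.
|398.6| exceeds 153.1 N, so the steel block slips down-slope; friction is kinetic, f = μ_k N = 0.25×510.2 = 128 N.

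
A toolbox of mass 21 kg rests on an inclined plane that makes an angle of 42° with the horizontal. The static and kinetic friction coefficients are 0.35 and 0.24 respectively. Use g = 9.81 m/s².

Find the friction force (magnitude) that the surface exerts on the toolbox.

The normal reaction is N = m g cos θ = 153.1 N.
For equilibrium along the incline, friction must balance the weight component: f = m g sin θ = 137.8 N up the slope.
The static-friction ceiling is μ_s N = 0.35 × 153.1 = 53.58 N.
|137.8| exceeds 53.58 N, so the toolbox slips down-slope; friction is kinetic, f = μ_k N = 0.24×153.1 = 36.7 N.

f ≈ 36.7 N (up the incline)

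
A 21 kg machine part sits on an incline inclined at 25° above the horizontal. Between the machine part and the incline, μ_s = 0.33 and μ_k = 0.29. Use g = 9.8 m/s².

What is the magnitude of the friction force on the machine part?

f ≈ 54.1 N (up the incline)

Normal force: N = m g cos θ = 21 × 9.8 × cos 25° = 186.5 N.
For equilibrium along the incline, friction must balance the weight component: f = m g sin θ = 86.97 N up the slope.
Static friction can supply at most μ_s N = 61.55 N.
Since |86.97| > 61.55 N, static friction cannot hold it; the machine part slides down the incline and kinetic friction applies: f = μ_k N = 0.29 × 186.5 = 54.1 N.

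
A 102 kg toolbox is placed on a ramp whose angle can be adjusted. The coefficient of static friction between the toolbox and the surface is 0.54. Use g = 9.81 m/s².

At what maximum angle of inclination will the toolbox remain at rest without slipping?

θ_max ≈ 28.4°

At the slip threshold, m g sin θ = μ_s · m g cos θ, so tan θ = μ_s.
θ_max = arctan(0.54) = 28.4°.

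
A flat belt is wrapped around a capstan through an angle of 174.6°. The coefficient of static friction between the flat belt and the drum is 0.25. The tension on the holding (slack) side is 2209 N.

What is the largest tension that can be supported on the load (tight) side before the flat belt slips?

At impending slip the capstan equation gives T₂/T₁ = e^{μβ} with β in radians.
β = 174.6° × π/180 = 3.047 rad.
e^{μβ} = e^{0.25×3.047} = 2.142.
T₂ = T₁ · e^{μβ} = 2209 × 2.142 = 4730 N.

T_max ≈ 4730 N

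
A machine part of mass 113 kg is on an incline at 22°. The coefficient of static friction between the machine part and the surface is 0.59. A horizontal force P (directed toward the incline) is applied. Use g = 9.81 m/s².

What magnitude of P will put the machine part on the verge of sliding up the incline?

P ≈ 1450 N

At impending motion up the slope, friction acts down-slope at its limit: f = μ_s N.
Perpendicular to the incline: N = m g cos θ + P sin θ.
Along the incline: P cos θ = m g sin θ + μ_s N = m g sin θ + μ_s (m g cos θ + P sin θ).
Solving, P (cos θ − μ_s sin θ) = m g (sin θ + μ_s cos θ), so P = 113×9.81×(sin 22° + 0.59 cos 22°)/(cos 22° − 0.59 sin 22°) = 1110×0.9216/0.7062 = 1450 N.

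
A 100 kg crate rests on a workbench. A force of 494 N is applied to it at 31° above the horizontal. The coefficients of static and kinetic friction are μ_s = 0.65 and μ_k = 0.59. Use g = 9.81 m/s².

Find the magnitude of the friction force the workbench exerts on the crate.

f ≈ 423 N

The vertical component of P reduces the normal force: N = m g − P sin α = 981 − 254.4 = 726.6 N.
The horizontal driving force is P cos α = 423.4 N, so equilibrium needs friction f = 423.4 N.
μ_s N = 0.65 × 726.6 = 472.3 N.
Since 423.4 N does not exceed the limit, the crate stays at rest and f = 423 N.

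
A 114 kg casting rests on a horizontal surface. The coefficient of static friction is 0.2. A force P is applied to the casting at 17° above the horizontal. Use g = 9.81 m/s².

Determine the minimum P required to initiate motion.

N = m g − P sin α (the pull lifts the casting).
At impending slip, P cos α = μ_s N = μ_s (m g − P sin α).
Solving: P (cos α + μ_s sin α) = μ_s m g → P = 0.2×1120/(cos 17° + 0.2 sin 17°) = 224/1.015 = 220 N.

P ≈ 220 N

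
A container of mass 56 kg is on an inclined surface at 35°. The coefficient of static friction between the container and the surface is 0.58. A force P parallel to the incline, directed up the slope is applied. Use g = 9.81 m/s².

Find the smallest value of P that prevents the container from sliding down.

P_min ≈ 54.1 N

The container tends to slide down (tan θ > μ_s), so at the point of impending slip friction acts up-slope at its limit: f = μ_s N.
P is parallel to the surface, so N = m g cos θ = 450 N.
Along the incline: P + μ_s N = m g sin θ, so P = 315 − 0.58×450 = 54.1 N.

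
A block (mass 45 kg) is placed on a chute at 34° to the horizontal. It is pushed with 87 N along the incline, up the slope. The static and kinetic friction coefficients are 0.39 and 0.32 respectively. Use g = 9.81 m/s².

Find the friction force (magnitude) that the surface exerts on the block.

The normal reaction is N = m g cos θ = 366 N.
For equilibrium along the incline the friction force must supply f = m g sin θ − P = 246.9 − 87 = 159.9 N (positive meaning up-slope).
Maximum static friction available: μ_s N = 0.39 × 366 = 142.7 N.
|159.9| exceeds 142.7 N, so the block slips down-slope; friction is kinetic, f = μ_k N = 0.32×366 = 117 N.

f ≈ 117 N (up the incline)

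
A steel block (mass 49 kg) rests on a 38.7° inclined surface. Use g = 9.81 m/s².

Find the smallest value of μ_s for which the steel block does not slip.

μ_s,min ≈ 0.801

At the slip threshold m g sin θ = μ_s m g cos θ, so μ_s,min = tan θ.
μ_s,min = tan 38.7° = 0.801.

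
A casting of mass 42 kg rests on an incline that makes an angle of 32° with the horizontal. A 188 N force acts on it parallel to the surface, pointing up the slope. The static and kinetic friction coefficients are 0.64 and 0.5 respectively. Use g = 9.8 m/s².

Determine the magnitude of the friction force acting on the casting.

f ≈ 30.1 N (up the incline)

Normal force: N = m g cos θ = 42 × 9.8 × cos 32° = 349.1 N.
Parallel to the incline, ΣF = 0 gives f = m g sin θ − P = 218.1 − 188 = 30.11 N (up-slope positive).
Static friction can supply at most μ_s N = 223.4 N.
Since |30.11| ≤ 223.4 N, static friction is sufficient; f equals the required value, not μ_s N.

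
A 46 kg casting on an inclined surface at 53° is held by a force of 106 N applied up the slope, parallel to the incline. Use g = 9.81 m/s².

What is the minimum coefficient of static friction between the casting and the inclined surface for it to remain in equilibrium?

μ_s,min ≈ 0.937

N = m g cos θ = 271.6 N.
Friction must make up the shortfall along the incline: f = m g sin θ − P = 360.4 − 106 = 254.4 N.
At the threshold f = μ_s N, so μ_s,min = 254.4/271.6 = 0.937.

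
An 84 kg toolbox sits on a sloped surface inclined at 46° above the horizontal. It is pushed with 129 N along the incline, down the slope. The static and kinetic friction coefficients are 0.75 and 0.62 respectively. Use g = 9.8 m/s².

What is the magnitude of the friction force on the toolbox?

Normal force: N = m g cos θ = 84 × 9.8 × cos 46° = 571.8 N.
For equilibrium along the incline the friction force must supply f = m g sin θ + P = 592.2 + 129 = 721.2 N (positive meaning up-slope).
The static-friction ceiling is μ_s N = 0.75 × 571.8 = 428.9 N.
|721.2| exceeds 428.9 N, so the toolbox slips down-slope; friction is kinetic, f = μ_k N = 0.62×571.8 = 355 N.

f ≈ 355 N (up the incline)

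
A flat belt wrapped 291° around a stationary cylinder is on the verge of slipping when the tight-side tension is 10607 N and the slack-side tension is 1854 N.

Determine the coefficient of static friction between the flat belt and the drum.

μ ≈ 0.343

T₂/T₁ = e^{μβ} → μ = ln(T₂/T₁)/β.
β = 291° = 5.079 rad.
μ = ln(10607/1854)/5.079 = ln(5.721)/5.079 = 0.343.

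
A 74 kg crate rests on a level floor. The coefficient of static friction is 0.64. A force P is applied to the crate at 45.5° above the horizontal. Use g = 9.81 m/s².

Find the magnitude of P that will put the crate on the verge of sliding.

P ≈ 401 N

N = m g − P sin α (the pull lifts the crate).
At impending slip, P cos α = μ_s N = μ_s (m g − P sin α).
Solving: P (cos α + μ_s sin α) = μ_s m g → P = 0.64×726/(cos 45.5° + 0.64 sin 45.5°) = 465/1.157 = 401 N.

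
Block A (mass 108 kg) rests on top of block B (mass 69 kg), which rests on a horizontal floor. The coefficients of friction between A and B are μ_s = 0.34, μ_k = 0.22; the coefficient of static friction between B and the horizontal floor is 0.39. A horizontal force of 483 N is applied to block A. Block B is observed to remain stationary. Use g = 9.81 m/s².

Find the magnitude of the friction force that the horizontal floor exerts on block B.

f ≈ 233 N

The normal force B exerts on A is simply A's weight, N₁ = 1059 N.
Maximum static friction on A from B: μ_s N₁ = 0.34×1059 = 360.2 N.
Since P = 483 N > 360.2 N, A slides on B; the A–B friction is kinetic: f₁ = μ_k N₁ = 0.22×1059 = 233 N.
B experiences an equal 233 N forward from A (third law). B is in equilibrium, so the floor supplies f₂ = 233 N of static friction (limit μ_s(m_A+m_B)g = 677.2 N, not exceeded).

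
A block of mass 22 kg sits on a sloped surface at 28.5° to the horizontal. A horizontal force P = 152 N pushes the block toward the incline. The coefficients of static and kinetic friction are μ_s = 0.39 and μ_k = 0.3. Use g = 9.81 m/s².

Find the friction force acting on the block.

Resolve perpendicular to the incline: N = m g cos θ + P sin θ = 22×9.81×cos 28.5° + 152×sin 28.5° = 262.2 N.
Along the incline, the net driving force (taking up-slope positive) is P cos θ − m g sin θ = 133.6 − 103 = 30.6 N, so equilibrium requires friction f = -30.6 N (down-slope).
The limit of static friction is μ_s N = 102.3 N.
Since 30.6 N is within the 102.3 N limit, the block stays put and friction is exactly 30.6 N.

f ≈ 30.6 N (down the incline)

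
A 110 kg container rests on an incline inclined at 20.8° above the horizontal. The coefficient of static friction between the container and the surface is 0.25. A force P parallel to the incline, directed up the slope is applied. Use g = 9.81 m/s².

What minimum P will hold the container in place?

P_min ≈ 131 N

The container tends to slide down (tan θ > μ_s), so at the point of impending slip friction acts up-slope at its limit: f = μ_s N.
P is parallel to the surface, so N = m g cos θ = 1010 N.
Along the incline: P + μ_s N = m g sin θ, so P = 383 − 0.25×1010 = 131 N.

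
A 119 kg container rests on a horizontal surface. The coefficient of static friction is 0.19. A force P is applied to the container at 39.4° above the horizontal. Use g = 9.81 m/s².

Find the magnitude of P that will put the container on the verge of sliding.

P ≈ 248 N

N = m g − P sin α (the pull lifts the container).
At impending slip, P cos α = μ_s N = μ_s (m g − P sin α).
Solving: P (cos α + μ_s sin α) = μ_s m g → P = 0.19×1170/(cos 39.4° + 0.19 sin 39.4°) = 222/0.8933 = 248 N.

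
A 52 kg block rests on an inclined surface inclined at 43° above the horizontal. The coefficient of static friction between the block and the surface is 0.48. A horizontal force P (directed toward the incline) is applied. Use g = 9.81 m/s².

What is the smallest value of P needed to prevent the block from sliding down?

The block tends to slide down (tan θ > μ_s), so at the point of impending slip friction acts up-slope at its limit: f = μ_s N.
Perpendicular to the incline: N = m g cos θ + P sin θ.
Along the incline: P cos θ + μ_s N = m g sin θ, i.e. P cos θ + μ_s (m g cos θ + P sin θ) = m g sin θ.
Solving, P (cos θ + μ_s sin θ) = m g (sin θ − μ_s cos θ), so P = 510×0.3309/1.059 = 159 N.

P_min ≈ 159 N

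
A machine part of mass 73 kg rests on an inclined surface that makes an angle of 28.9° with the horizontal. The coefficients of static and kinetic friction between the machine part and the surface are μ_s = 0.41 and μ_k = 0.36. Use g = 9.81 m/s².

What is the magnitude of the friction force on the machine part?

f ≈ 226 N (up the incline)

Normal force: N = m g cos θ = 73 × 9.81 × cos 28.9° = 626.9 N.
Along the slope the weight component is m g sin θ = 346.1 N; friction must supply exactly this, acting up-slope.
Maximum static friction available: μ_s N = 0.41 × 626.9 = 257 N.
|346.1| exceeds 257 N, so the machine part slips down-slope; friction is kinetic, f = μ_k N = 0.36×626.9 = 226 N.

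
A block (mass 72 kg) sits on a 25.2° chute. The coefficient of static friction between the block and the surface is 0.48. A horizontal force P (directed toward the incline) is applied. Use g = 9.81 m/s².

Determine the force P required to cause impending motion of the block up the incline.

P ≈ 867 N

At impending motion up the slope, friction acts down-slope at its limit: f = μ_s N.
Perpendicular to the incline: N = m g cos θ + P sin θ.
Along the incline: P cos θ = m g sin θ + μ_s N = m g sin θ + μ_s (m g cos θ + P sin θ).
Solving, P (cos θ − μ_s sin θ) = m g (sin θ + μ_s cos θ), so P = 72×9.81×(sin 25.2° + 0.48 cos 25.2°)/(cos 25.2° − 0.48 sin 25.2°) = 706×0.8601/0.7005 = 867 N.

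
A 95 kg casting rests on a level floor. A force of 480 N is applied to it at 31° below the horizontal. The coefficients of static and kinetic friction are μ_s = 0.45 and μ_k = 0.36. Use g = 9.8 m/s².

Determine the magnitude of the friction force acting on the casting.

N = m g + P sin α = 931 + 480×sin 31° = 1178 N.
For equilibrium, f = P cos α = 480×cos 31° = 411.4 N.
μ_s N = 0.45 × 1178 = 530.2 N.
411.4 ≤ 530.2 N → static; friction equals the required 411 N.

f ≈ 411 N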